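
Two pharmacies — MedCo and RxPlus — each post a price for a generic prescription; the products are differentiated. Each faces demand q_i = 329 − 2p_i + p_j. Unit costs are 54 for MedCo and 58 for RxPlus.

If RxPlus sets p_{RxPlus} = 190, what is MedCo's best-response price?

MedCo's profit: π = (p_{MedCo} − 54)(329 − 2p_{MedCo} + p_{RxPlus}).
∂π/∂p_{MedCo} = 437 − 4p_{MedCo} + p_{RxPlus} = 0 ⇒ p_{MedCo} = 109.25 + 0.25p_{RxPlus}.
At p_{RxPlus} = 190: p_{MedCo} = 109.25 + 0.25·190 = 156.75.

156.75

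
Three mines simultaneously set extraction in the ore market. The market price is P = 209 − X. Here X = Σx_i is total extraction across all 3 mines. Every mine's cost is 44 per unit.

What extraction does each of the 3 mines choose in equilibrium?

A representative mine's profit is π_i = x_i(209 − X) − 44x_i, with X = x_i + Σ_{j≠i} x_j.
First-order condition: 165 − 2x_i − Σ_{j≠i} x_j = 0.
Imposing symmetry (x_j = x for all j) turns Σ_{j≠i} x_j into 2x, so 165 = 4x and x = 41.25.

41.25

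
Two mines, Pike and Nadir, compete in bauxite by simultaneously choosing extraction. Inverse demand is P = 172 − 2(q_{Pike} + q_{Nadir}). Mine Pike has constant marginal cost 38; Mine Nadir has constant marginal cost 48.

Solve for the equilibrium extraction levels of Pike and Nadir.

Mine Pike's profit: π = q_{Pike}(172 − 2(q_{Pike} + q_{Nadir})) − 38q_{Pike}.
∂π/∂q_{Pike} = 134 − 4q_{Pike} − 2q_{Nadir} = 0, so q_{Pike} = 33.5 − 0.5q_{Nadir}.
By the same steps for Nadir: q_{Nadir} = 31 − 0.5q_{Pike}.
Substituting the second reaction function into the first: q_{Pike} = 33.5 − 0.5(31 − 0.5q_{Pike}), which gives 0.75q_{Pike} = 18 ⇒ q_{Pike} = 24.
Then q_{Nadir} = 31 − 0.5·24 = 19.

24, 19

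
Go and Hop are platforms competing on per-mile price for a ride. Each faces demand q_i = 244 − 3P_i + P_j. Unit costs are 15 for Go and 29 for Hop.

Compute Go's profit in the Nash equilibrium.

5808

Go's profit: π = (P_{Go} − 15)(244 − 3P_{Go} + P_{Hop}).
∂π/∂P_{Go} = 289 − 6P_{Go} + P_{Hop} = 0 ⇒ P_{Go} = 289/6 + (1/6)P_{Hop}.
Similarly P_{Hop} = 331/6 + (1/6)P_{Go}.
Plugging P_{Hop} into Go's best response: P_{Go} = 289/6 + (1/6)(331/6 + (1/6)P_{Go}) ⇒ (35/36)P_{Go} = 2065/36, so P_{Go} = 59.
Then P_{Hop} = 331/6 + (1/6)·59 = 65.
q_{Go} = 244 − 3·59 + 65 = 132.
Profit = (59 − 15)·132 = 5808.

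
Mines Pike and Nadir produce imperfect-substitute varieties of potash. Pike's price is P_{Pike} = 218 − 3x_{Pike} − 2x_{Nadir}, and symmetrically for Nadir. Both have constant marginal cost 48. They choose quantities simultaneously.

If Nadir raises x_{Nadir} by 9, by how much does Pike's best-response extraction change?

-3

Mine Pike's profit: π = x_{Pike}(218 − 3x_{Pike} − 2x_{Nadir}) − 48x_{Pike}.
∂π/∂x_{Pike} = 170 − 6x_{Pike} − 2x_{Nadir} = 0 ⇒ x_{Pike} = 85/3 − (1/3)x_{Nadir}.
The reaction-function slope is −1/3, so a 9-unit rise in x_{Nadir} moves x_{Pike} by −1/3 × 9 = −3. Pike's best response falls — the actions are strategic substitutes.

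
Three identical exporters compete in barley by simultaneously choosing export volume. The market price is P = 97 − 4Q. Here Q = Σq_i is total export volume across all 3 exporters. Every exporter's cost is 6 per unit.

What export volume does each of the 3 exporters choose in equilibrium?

5.6875

A representative exporter's profit is π_i = q_i(97 − 4Q) − 6q_i, with Q = q_i + Σ_{j≠i} q_j.
First-order condition: 91 − 8q_i − 4Σ_{j≠i} q_j = 0.
With identical exporters, set every q_j = q: then 91 − 8q − 8q = 0, i.e. q = 91/16 = 5.6875.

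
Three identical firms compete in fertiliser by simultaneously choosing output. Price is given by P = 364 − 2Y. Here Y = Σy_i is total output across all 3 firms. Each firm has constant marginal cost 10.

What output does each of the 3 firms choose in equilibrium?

44.25

A representative firm's profit is π_i = y_i(364 − 2Y) − 10y_i, with Y = y_i + Σ_{j≠i} y_j.
First-order condition: 354 − 4y_i − 2Σ_{j≠i} y_j = 0.
In a symmetric equilibrium every firm chooses the same y, so Σ_{j≠i} y_j = 2y. The condition becomes 354 − 8y = 0, giving y = 354/8 = 44.25.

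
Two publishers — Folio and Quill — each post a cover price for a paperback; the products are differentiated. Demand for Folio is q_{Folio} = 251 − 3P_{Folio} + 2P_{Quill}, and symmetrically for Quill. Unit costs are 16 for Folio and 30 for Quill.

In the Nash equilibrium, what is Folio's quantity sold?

184.125

Folio's profit: π = (P_{Folio} − 16)(251 − 3P_{Folio} + 2P_{Quill}).
∂π/∂P_{Folio} = 299 − 6P_{Folio} + 2P_{Quill} = 0 ⇒ P_{Folio} = 299/6 + (1/3)P_{Quill}.
Similarly P_{Quill} = 341/6 + (1/3)P_{Folio}.
Plugging P_{Quill} into Folio's best response: P_{Folio} = 299/6 + (1/3)(341/6 + (1/3)P_{Folio}) ⇒ (8/9)P_{Folio} = 619/9, so P_{Folio} = 77.375.
Then P_{Quill} = 341/6 + (1/3)·77.375 = 82.625.
q_{Folio} = 251 − 3·77.375 + 2·82.625 = 184.125.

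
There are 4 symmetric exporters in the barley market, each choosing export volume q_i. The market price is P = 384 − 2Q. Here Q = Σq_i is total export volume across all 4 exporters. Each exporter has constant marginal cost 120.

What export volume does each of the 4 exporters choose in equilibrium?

A representative exporter's profit is π_i = q_i(384 − 2Q) − 120q_i, with Q = q_i + Σ_{j≠i} q_j.
First-order condition: 264 − 4q_i − 2Σ_{j≠i} q_j = 0.
In a symmetric equilibrium every exporter chooses the same q, so Σ_{j≠i} q_j = 3q. The condition becomes 264 − 10q = 0, giving q = 264/10 = 26.4.

26.4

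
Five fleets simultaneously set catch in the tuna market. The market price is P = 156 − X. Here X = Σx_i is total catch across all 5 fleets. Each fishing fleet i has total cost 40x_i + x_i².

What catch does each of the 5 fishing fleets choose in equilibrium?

A representative fishing fleet's profit is π_i = x_i(156 − X) − 40x_i − x_i², with X = x_i + Σ_{j≠i} x_j.
First-order condition: 116 − 4x_i − Σ_{j≠i} x_j = 0.
In a symmetric equilibrium every fishing fleet chooses the same x, so Σ_{j≠i} x_j = 4x. The condition becomes 116 − 8x = 0, giving x = 116/8 = 14.5.

14.5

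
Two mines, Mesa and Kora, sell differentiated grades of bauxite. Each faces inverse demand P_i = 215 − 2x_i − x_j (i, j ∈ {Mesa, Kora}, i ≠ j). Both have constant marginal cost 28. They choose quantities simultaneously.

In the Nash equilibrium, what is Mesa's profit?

Mine Mesa's profit: π = x_{Mesa}(215 − 2x_{Mesa} − x_{Kora}) − 28x_{Mesa}.
∂π/∂x_{Mesa} = 187 − 4x_{Mesa} − x_{Kora} = 0 ⇒ x_{Mesa} = 46.75 − 0.25x_{Kora}.
Setting x_{Mesa} = x_{Kora} in the reaction function: x_{Mesa} = 46.75 − 0.25x_{Mesa}, so x_{Mesa} = 46.75 / 1.25 = 37.4.
P_{Mesa} = 215 − 2·37.4 − 37.4 = 102.8.
Profit = (102.8 − 28)·37.4 = 2797.52.

2797.52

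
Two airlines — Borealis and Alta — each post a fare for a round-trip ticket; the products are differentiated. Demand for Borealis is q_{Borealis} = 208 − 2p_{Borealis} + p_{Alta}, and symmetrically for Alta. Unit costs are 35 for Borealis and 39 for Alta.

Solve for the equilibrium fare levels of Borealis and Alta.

Borealis's profit: π = (p_{Borealis} − 35)(208 − 2p_{Borealis} + p_{Alta}).
∂π/∂p_{Borealis} = 278 − 4p_{Borealis} + p_{Alta} = 0 ⇒ p_{Borealis} = 69.5 + 0.25p_{Alta}.
Similarly p_{Alta} = 71.5 + 0.25p_{Borealis}.
Plugging p_{Alta} into Borealis's best response: p_{Borealis} = 69.5 + 0.25(71.5 + 0.25p_{Borealis}) ⇒ 0.9375p_{Borealis} = 87.375, so p_{Borealis} = 93.2.
Then p_{Alta} = 71.5 + 0.25·93.2 = 94.8.

93.2, 94.8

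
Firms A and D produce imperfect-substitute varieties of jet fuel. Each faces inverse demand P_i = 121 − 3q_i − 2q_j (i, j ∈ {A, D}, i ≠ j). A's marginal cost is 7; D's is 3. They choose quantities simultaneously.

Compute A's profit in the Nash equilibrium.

Firm A's profit: π = q_A(121 − 3q_A − 2q_D) − 7q_A.
∂π/∂q_A = 114 − 6q_A − 2q_D = 0 ⇒ q_A = 19 − (1/3)q_D.
Similarly q_D = 59/3 − (1/3)q_A.
Plugging q_D into A's best response: q_A = 19 − (1/3)(59/3 − (1/3)q_A) ⇒ (8/9)q_A = 112/9, so q_A = 14.
Then q_D = 59/3 − (1/3)·14 = 15.
P_A = 121 − 3·14 − 2·15 = 49.
Profit = (49 − 7)·14 = 588.

588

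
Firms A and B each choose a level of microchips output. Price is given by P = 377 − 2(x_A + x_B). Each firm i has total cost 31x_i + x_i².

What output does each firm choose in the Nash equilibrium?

Firm A's profit: π = x_A(377 − 2(x_A + x_B)) − 31x_A − x_A².
∂π/∂x_A = 346 − 6x_A − 2x_B = 0, so x_A = 173/3 − (1/3)x_B.
Setting x_A = x_B in the reaction function: x_A = 173/3 − (1/3)x_A, so x_A = (173/3) / (4/3) = 43.25.

43.25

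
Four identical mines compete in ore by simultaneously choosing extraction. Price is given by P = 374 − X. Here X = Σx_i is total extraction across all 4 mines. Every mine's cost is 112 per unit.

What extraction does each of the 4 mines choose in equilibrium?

52.4

A representative mine's profit is π_i = x_i(374 − X) − 112x_i, with X = x_i + Σ_{j≠i} x_j.
First-order condition: 262 − 2x_i − Σ_{j≠i} x_j = 0.
With identical mines, set every x_j = x: then 262 − 2x − 3x = 0, i.e. x = 262/5 = 52.4.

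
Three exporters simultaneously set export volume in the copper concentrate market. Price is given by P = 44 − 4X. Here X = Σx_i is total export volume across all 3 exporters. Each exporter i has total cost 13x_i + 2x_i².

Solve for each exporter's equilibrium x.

1.55

A representative exporter's profit is π_i = x_i(44 − 4X) − 13x_i − 2x_i², with X = x_i + Σ_{j≠i} x_j.
First-order condition: 31 − 12x_i − 4Σ_{j≠i} x_j = 0.
Imposing symmetry (x_j = x for all j) turns Σ_{j≠i} x_j into 2x, so 31 = 20x and x = 1.55.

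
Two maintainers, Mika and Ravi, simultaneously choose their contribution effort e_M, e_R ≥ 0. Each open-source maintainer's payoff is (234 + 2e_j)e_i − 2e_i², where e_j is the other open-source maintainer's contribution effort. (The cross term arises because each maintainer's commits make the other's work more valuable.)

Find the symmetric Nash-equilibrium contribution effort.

Mika's payoff is (234 + 2e_R)e_M − 2e_M².
∂π/∂e_M = 234 + 2e_R − 4e_M = 0, so e_M = 58.5 + 0.5e_R.
Setting e_M = e_R in the reaction function: e_M = 58.5 + 0.5e_M, so e_M = 58.5 / 0.5 = 117.

117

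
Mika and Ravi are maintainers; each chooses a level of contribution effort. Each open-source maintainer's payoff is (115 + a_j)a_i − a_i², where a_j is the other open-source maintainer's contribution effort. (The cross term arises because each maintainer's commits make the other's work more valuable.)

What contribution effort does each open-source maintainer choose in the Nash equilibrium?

115

Mika's payoff is (115 + a_R)a_M − a_M².
∂π/∂a_M = 115 + a_R − 2a_M = 0, so a_M = 57.5 + 0.5a_R.
By symmetry a_R = a_M; substituting into the reaction function, 0.5a_M = 57.5 and a_M = 115.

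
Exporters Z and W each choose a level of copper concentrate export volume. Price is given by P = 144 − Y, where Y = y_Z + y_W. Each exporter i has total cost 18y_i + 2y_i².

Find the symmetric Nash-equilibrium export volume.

Exporter Z's profit: π = y_Z(144 − (y_Z + y_W)) − 18y_Z − 2y_Z².
∂π/∂y_Z = 126 − 6y_Z − y_W = 0, so y_Z = 21 − (1/6)y_W.
Setting y_Z = y_W in the reaction function: y_Z = 21 − (1/6)y_Z, so y_Z = 21 / (7/6) = 18.

18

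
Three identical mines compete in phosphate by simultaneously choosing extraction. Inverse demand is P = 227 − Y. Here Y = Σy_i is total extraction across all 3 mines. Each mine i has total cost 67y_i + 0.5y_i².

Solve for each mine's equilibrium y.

A representative mine's profit is π_i = y_i(227 − Y) − 67y_i − 0.5y_i², with Y = y_i + Σ_{j≠i} y_j.
First-order condition: 160 − 3y_i − Σ_{j≠i} y_j = 0.
In a symmetric equilibrium every mine chooses the same y, so Σ_{j≠i} y_j = 2y. The condition becomes 160 − 5y = 0, giving y = 160/5 = 32.

32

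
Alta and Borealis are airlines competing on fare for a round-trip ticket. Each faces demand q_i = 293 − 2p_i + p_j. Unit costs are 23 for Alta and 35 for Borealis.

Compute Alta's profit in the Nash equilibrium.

Alta's profit: π = (p_{Alta} − 23)(293 − 2p_{Alta} + p_{Borealis}).
∂π/∂p_{Alta} = 339 − 4p_{Alta} + p_{Borealis} = 0 ⇒ p_{Alta} = 84.75 + 0.25p_{Borealis}.
Similarly p_{Borealis} = 90.75 + 0.25p_{Alta}.
Plugging p_{Borealis} into Alta's best response: p_{Alta} = 84.75 + 0.25(90.75 + 0.25p_{Alta}) ⇒ 0.9375p_{Alta} = 107.4375, so p_{Alta} = 114.6.
Then p_{Borealis} = 90.75 + 0.25·114.6 = 119.4.
q_{Alta} = 293 − 2·114.6 + 119.4 = 183.2.
Profit = (114.6 − 23)·183.2 = 16781.12.

16781.12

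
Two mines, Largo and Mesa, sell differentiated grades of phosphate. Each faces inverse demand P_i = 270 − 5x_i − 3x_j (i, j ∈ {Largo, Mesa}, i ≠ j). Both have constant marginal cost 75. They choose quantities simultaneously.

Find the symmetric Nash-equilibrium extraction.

Mine Largo's profit: π = x_{Largo}(270 − 5x_{Largo} − 3x_{Mesa}) − 75x_{Largo}.
∂π/∂x_{Largo} = 195 − 10x_{Largo} − 3x_{Mesa} = 0 ⇒ x_{Largo} = 19.5 − 0.3x_{Mesa}.
By symmetry x_{Mesa} = x_{Largo}; substituting into the reaction function, 1.3x_{Largo} = 19.5 and x_{Largo} = 15.

15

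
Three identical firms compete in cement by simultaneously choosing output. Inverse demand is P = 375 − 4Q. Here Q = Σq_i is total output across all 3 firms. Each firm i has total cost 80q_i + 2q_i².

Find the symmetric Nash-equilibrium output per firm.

14.75

A representative firm's profit is π_i = q_i(375 − 4Q) − 80q_i − 2q_i², with Q = q_i + Σ_{j≠i} q_j.
First-order condition: 295 − 12q_i − 4Σ_{j≠i} q_j = 0.
In a symmetric equilibrium every firm chooses the same q, so Σ_{j≠i} q_j = 2q. The condition becomes 295 − 20q = 0, giving q = 295/20 = 14.75.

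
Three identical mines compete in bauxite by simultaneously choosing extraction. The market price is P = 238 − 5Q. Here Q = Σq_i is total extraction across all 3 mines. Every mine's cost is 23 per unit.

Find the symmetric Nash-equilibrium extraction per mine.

A representative mine's profit is π_i = q_i(238 − 5Q) − 23q_i, with Q = q_i + Σ_{j≠i} q_j.
First-order condition: 215 − 10q_i − 5Σ_{j≠i} q_j = 0.
In a symmetric equilibrium every mine chooses the same q, so Σ_{j≠i} q_j = 2q. The condition becomes 215 − 20q = 0, giving q = 215/20 = 10.75.

10.75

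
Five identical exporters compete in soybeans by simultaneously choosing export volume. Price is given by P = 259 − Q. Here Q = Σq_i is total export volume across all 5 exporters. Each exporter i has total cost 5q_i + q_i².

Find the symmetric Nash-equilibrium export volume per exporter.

31.75

A representative exporter's profit is π_i = q_i(259 − Q) − 5q_i − q_i², with Q = q_i + Σ_{j≠i} q_j.
First-order condition: 254 − 4q_i − Σ_{j≠i} q_j = 0.
With identical exporters, set every q_j = q: then 254 − 4q − 4q = 0, i.e. q = 254/8 = 31.75.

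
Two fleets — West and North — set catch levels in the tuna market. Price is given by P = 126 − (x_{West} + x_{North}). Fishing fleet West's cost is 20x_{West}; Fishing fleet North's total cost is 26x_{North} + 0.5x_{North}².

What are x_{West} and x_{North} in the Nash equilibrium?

43.6, 18.8

Fishing fleet West's profit: π = x_{West}(126 − (x_{West} + x_{North})) − 20x_{West}.
∂π/∂x_{West} = 106 − 2x_{West} − x_{North} = 0, so x_{West} = 53 − 0.5x_{North}.
For North: ∂π/∂x_{North} = 100 − 3x_{North} − x_{West} = 0 ⇒ x_{North} = 100/3 − (1/3)x_{West}.
Plugging x_{North} into West's best response: x_{West} = 53 − 0.5(100/3 − (1/3)x_{West}) ⇒ (5/6)x_{West} = 109/3, so x_{West} = 43.6.
Then x_{North} = 100/3 − (1/3)·43.6 = 18.8.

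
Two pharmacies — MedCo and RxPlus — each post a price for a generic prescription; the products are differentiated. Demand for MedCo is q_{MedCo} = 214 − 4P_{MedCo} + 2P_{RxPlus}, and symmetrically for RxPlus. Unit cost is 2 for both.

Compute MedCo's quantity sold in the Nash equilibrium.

140

MedCo's profit: π = (P_{MedCo} − 2)(214 − 4P_{MedCo} + 2P_{RxPlus}).
∂π/∂P_{MedCo} = 222 − 8P_{MedCo} + 2P_{RxPlus} = 0 ⇒ P_{MedCo} = 27.75 + 0.25P_{RxPlus}.
By symmetry P_{RxPlus} = P_{MedCo}; substituting into the reaction function, 0.75P_{MedCo} = 27.75 and P_{MedCo} = 37.
q_{MedCo} = 214 − 4·37 + 2·37 = 140.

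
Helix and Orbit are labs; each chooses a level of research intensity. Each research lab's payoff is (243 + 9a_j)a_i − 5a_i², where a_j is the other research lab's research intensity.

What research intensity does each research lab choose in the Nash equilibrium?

Helix's payoff is (243 + 9a_O)a_H − 5a_H².
∂π/∂a_H = 243 + 9a_O − 10a_H = 0, so a_H = 24.3 + 0.9a_O.
The game is symmetric, so in equilibrium a_O = a_H: the reaction function gives 0.1a_H = 24.3, hence a_H = 243.

243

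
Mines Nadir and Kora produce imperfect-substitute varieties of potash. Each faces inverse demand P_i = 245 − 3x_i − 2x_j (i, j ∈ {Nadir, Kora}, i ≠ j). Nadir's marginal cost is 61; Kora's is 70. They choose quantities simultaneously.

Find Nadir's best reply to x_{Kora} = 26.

Mine Nadir's profit: π = x_{Nadir}(245 − 3x_{Nadir} − 2x_{Kora}) − 61x_{Nadir}.
∂π/∂x_{Nadir} = 184 − 6x_{Nadir} − 2x_{Kora} = 0 ⇒ x_{Nadir} = 92/3 − (1/3)x_{Kora}.
At x_{Kora} = 26: x_{Nadir} = 92/3 − (1/3)·26 = 22.

22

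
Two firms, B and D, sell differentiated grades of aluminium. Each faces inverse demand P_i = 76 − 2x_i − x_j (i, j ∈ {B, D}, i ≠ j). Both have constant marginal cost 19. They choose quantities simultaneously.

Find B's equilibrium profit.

259.92

Firm B's profit: π = x_B(76 − 2x_B − x_D) − 19x_B.
∂π/∂x_B = 57 − 4x_B − x_D = 0 ⇒ x_B = 14.25 − 0.25x_D.
The game is symmetric, so in equilibrium x_D = x_B: the reaction function gives 1.25x_B = 14.25, hence x_B = 11.4.
P_B = 76 − 2·11.4 − 11.4 = 41.8.
Profit = (41.8 − 19)·11.4 = 259.92.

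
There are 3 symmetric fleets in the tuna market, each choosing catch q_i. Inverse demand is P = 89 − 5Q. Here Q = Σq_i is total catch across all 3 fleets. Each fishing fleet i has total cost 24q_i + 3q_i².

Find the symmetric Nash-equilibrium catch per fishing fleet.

A representative fishing fleet's profit is π_i = q_i(89 − 5Q) − 24q_i − 3q_i², with Q = q_i + Σ_{j≠i} q_j.
First-order condition: 65 − 16q_i − 5Σ_{j≠i} q_j = 0.
In a symmetric equilibrium every fishing fleet chooses the same q, so Σ_{j≠i} q_j = 2q. The condition becomes 65 − 26q = 0, giving q = 65/26 = 2.5.

2.5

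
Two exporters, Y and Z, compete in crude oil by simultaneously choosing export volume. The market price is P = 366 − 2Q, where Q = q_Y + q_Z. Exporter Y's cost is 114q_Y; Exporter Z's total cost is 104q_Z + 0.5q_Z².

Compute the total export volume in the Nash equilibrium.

80

Exporter Y's profit: π = q_Y(366 − 2(q_Y + q_Z)) − 114q_Y.
∂π/∂q_Y = 252 − 4q_Y − 2q_Z = 0, so q_Y = 63 − 0.5q_Z.
For Z: ∂π/∂q_Z = 262 − 5q_Z − 2q_Y = 0 ⇒ q_Z = 52.4 − 0.4q_Y.
Plugging q_Z into Y's best response: q_Y = 63 − 0.5(52.4 − 0.4q_Y) ⇒ 0.8q_Y = 36.8, so q_Y = 46.
Then q_Z = 52.4 − 0.4·46 = 34.
Total export volume: 46 + 34 = 80.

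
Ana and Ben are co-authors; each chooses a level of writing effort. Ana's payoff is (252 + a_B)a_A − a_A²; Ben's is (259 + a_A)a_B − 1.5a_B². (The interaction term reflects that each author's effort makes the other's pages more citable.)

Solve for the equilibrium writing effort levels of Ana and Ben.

Expanding Ana's payoff: 252a_A + a_Ba_A − a_A².
∂π/∂a_A = 252 + a_B − 2a_A = 0, so a_A = 126 + 0.5a_B.
Likewise for Ben: a_B = 259/3 + (1/3)a_A.
Plugging a_B into Ana's best response: a_A = 126 + 0.5(259/3 + (1/3)a_A) ⇒ (5/6)a_A = 1015/6, so a_A = 203.
Then a_B = 259/3 + (1/3)·203 = 154.

203, 154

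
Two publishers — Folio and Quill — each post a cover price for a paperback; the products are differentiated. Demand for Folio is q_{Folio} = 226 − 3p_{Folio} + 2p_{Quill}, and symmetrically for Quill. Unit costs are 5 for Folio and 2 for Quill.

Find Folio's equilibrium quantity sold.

164.0625

Folio's profit: π = (p_{Folio} − 5)(226 − 3p_{Folio} + 2p_{Quill}).
∂π/∂p_{Folio} = 241 − 6p_{Folio} + 2p_{Quill} = 0 ⇒ p_{Folio} = 241/6 + (1/3)p_{Quill}.
Similarly p_{Quill} = 116/3 + (1/3)p_{Folio}.
Substituting the second reaction function into the first: p_{Folio} = 241/6 + (1/3)(116/3 + (1/3)p_{Folio}), which gives (8/9)p_{Folio} = 955/18 ⇒ p_{Folio} = 59.6875.
Then p_{Quill} = 116/3 + (1/3)·59.6875 = 58.5625.
q_{Folio} = 226 − 3·59.6875 + 2·58.5625 = 164.0625.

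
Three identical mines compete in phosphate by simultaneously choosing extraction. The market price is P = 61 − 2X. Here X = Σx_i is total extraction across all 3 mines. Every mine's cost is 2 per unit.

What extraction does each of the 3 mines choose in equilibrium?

A representative mine's profit is π_i = x_i(61 − 2X) − 2x_i, with X = x_i + Σ_{j≠i} x_j.
First-order condition: 59 − 4x_i − 2Σ_{j≠i} x_j = 0.
In a symmetric equilibrium every mine chooses the same x, so Σ_{j≠i} x_j = 2x. The condition becomes 59 − 8x = 0, giving x = 59/8 = 7.375.

7.375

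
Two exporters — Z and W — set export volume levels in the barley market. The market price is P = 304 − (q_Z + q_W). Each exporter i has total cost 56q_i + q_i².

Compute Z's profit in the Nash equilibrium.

Exporter Z's profit: π = q_Z(304 − (q_Z + q_W)) − 56q_Z − q_Z².
∂π/∂q_Z = 248 − 4q_Z − q_W = 0, so q_Z = 62 − 0.25q_W.
Setting q_Z = q_W in the reaction function: q_Z = 62 − 0.25q_Z, so q_Z = 62 / 1.25 = 49.6.
Price P = 304 − 99.2 = 204.8.
Z's profit: (204.8 − 56)·49.6 − (49.6)² = 4920.32.

4920.32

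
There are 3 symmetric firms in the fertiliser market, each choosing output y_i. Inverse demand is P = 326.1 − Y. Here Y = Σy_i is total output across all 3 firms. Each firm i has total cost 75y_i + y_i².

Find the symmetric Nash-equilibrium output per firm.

A representative firm's profit is π_i = y_i(326.1 − Y) − 75y_i − y_i², with Y = y_i + Σ_{j≠i} y_j.
First-order condition: 251.1 − 4y_i − Σ_{j≠i} y_j = 0.
With identical firms, set every y_j = y: then 251.1 − 4y − 2y = 0, i.e. y = 251.1/6 = 41.85.

41.85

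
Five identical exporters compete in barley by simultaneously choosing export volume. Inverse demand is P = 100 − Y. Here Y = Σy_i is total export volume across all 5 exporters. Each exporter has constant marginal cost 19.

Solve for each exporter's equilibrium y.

A representative exporter's profit is π_i = y_i(100 − Y) − 19y_i, with Y = y_i + Σ_{j≠i} y_j.
First-order condition: 81 − 2y_i − Σ_{j≠i} y_j = 0.
Imposing symmetry (y_j = y for all j) turns Σ_{j≠i} y_j into 4y, so 81 = 6y and y = 13.5.

13.5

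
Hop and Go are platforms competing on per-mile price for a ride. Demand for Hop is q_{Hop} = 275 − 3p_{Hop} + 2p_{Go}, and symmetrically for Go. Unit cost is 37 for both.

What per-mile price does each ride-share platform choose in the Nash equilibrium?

96.5

Hop's profit: π = (p_{Hop} − 37)(275 − 3p_{Hop} + 2p_{Go}).
∂π/∂p_{Hop} = 386 − 6p_{Hop} + 2p_{Go} = 0 ⇒ p_{Hop} = 193/3 + (1/3)p_{Go}.
Setting p_{Hop} = p_{Go} in the reaction function: p_{Hop} = 193/3 + (1/3)p_{Hop}, so p_{Hop} = (193/3) / (2/3) = 96.5.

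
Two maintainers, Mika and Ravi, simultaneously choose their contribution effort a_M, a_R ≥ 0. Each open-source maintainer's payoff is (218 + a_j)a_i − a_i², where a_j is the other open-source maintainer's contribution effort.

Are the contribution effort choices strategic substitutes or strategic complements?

strategic complements

Mika's payoff is (218 + a_R)a_M − a_M².
∂π/∂a_M = 218 + a_R − 2a_M = 0, so a_M = 109 + 0.5a_R.
The best-response slope da_M/da_R = 0.5 > 0: the reaction function is upward-sloping, so the choices are strategic complements.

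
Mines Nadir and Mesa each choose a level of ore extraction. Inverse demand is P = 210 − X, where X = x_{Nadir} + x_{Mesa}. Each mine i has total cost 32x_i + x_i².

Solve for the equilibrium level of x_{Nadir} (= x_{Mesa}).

35.6

Mine Nadir's profit: π = x_{Nadir}(210 − (x_{Nadir} + x_{Mesa})) − 32x_{Nadir} − x_{Nadir}².
∂π/∂x_{Nadir} = 178 − 4x_{Nadir} − x_{Mesa} = 0, so x_{Nadir} = 44.5 − 0.25x_{Mesa}.
Setting x_{Nadir} = x_{Mesa} in the reaction function: x_{Nadir} = 44.5 − 0.25x_{Nadir}, so x_{Nadir} = 44.5 / 1.25 = 35.6.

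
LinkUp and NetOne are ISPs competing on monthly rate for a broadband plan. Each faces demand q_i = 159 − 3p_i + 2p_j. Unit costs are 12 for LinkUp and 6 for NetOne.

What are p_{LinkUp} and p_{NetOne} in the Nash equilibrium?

LinkUp's profit: π = (p_{LinkUp} − 12)(159 − 3p_{LinkUp} + 2p_{NetOne}).
∂π/∂p_{LinkUp} = 195 − 6p_{LinkUp} + 2p_{NetOne} = 0 ⇒ p_{LinkUp} = 32.5 + (1/3)p_{NetOne}.
Similarly p_{NetOne} = 29.5 + (1/3)p_{LinkUp}.
Substituting the second reaction function into the first: p_{LinkUp} = 32.5 + (1/3)(29.5 + (1/3)p_{LinkUp}), which gives (8/9)p_{LinkUp} = 127/3 ⇒ p_{LinkUp} = 47.625.
Then p_{NetOne} = 29.5 + (1/3)·47.625 = 45.375.

47.625, 45.375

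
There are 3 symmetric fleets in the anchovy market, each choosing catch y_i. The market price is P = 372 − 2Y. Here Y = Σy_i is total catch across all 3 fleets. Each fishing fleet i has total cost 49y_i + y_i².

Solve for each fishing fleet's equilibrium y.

A representative fishing fleet's profit is π_i = y_i(372 − 2Y) − 49y_i − y_i², with Y = y_i + Σ_{j≠i} y_j.
First-order condition: 323 − 6y_i − 2Σ_{j≠i} y_j = 0.
Imposing symmetry (y_j = y for all j) turns Σ_{j≠i} y_j into 2y, so 323 = 10y and y = 32.3.

32.3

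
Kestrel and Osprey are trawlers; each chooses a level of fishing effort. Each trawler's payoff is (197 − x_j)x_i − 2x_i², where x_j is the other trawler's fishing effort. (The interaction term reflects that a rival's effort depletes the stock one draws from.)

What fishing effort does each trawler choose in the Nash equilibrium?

Kestrel's payoff is (197 − x_O)x_K − 2x_K².
∂π/∂x_K = 197 − x_O − 4x_K = 0, so x_K = 49.25 − 0.25x_O.
Setting x_K = x_O in the reaction function: x_K = 49.25 − 0.25x_K, so x_K = 49.25 / 1.25 = 39.4.

39.4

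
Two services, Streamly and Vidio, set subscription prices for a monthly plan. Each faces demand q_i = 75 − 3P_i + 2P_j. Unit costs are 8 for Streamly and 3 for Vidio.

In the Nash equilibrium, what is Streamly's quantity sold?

Streamly's profit: π = (P_{Streamly} − 8)(75 − 3P_{Streamly} + 2P_{Vidio}).
∂π/∂P_{Streamly} = 99 − 6P_{Streamly} + 2P_{Vidio} = 0 ⇒ P_{Streamly} = 16.5 + (1/3)P_{Vidio}.
Similarly P_{Vidio} = 14 + (1/3)P_{Streamly}.
Plugging P_{Vidio} into Streamly's best response: P_{Streamly} = 16.5 + (1/3)(14 + (1/3)P_{Streamly}) ⇒ (8/9)P_{Streamly} = 127/6, so P_{Streamly} = 23.8125.
Then P_{Vidio} = 14 + (1/3)·23.8125 = 21.9375.
q_{Streamly} = 75 − 3·23.8125 + 2·21.9375 = 47.4375.

47.4375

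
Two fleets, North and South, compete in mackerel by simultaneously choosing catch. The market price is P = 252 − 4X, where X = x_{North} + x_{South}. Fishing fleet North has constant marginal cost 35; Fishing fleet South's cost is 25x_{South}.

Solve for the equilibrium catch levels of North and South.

Fishing fleet North's profit: π = x_{North}(252 − 4(x_{North} + x_{South})) − 35x_{North}.
∂π/∂x_{North} = 217 − 8x_{North} − 4x_{South} = 0, so x_{North} = 27.125 − 0.5x_{South}.
By the same steps for South: x_{South} = 28.375 − 0.5x_{North}.
Solving the two reaction functions simultaneously: (1 − (−0.5)(−0.5))x_{North} = 27.125 − 0.5·28.375, so 0.75x_{North} = 12.9375 and x_{North} = 17.25.
Then x_{South} = 28.375 − 0.5·17.25 = 19.75.

17.25, 19.75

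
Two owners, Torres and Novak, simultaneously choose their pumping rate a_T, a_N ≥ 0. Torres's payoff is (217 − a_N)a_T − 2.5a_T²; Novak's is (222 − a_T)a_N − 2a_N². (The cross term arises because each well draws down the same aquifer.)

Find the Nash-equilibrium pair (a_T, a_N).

34, 47

Expanding Torres's payoff: 217a_T − a_Na_T − 2.5a_T².
∂π/∂a_T = 217 − a_N − 5a_T = 0, so a_T = 43.4 − 0.2a_N.
Likewise for Novak: a_N = 55.5 − 0.25a_T.
Plugging a_N into Torres's best response: a_T = 43.4 − 0.2(55.5 − 0.25a_T) ⇒ 0.95a_T = 32.3, so a_T = 34.
Then a_N = 55.5 − 0.25·34 = 47.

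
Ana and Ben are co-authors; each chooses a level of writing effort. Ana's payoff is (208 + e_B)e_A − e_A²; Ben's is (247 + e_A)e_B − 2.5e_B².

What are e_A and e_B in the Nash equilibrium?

143, 78

Expanding Ana's payoff: 208e_A + e_Be_A − e_A².
∂π/∂e_A = 208 + e_B − 2e_A = 0, so e_A = 104 + 0.5e_B.
Likewise for Ben: e_B = 49.4 + 0.2e_A.
Solving the two reaction functions simultaneously: (1 − (0.5)(0.2))e_A = 104 + 0.5·49.4, so 0.9e_A = 128.7 and e_A = 143.
Then e_B = 49.4 + 0.2·143 = 78.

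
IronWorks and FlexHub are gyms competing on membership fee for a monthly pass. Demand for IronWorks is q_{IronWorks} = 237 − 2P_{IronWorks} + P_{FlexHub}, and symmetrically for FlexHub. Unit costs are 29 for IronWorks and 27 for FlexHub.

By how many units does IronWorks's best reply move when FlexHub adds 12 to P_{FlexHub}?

IronWorks's profit: π = (P_{IronWorks} − 29)(237 − 2P_{IronWorks} + P_{FlexHub}).
∂π/∂P_{IronWorks} = 295 − 4P_{IronWorks} + P_{FlexHub} = 0 ⇒ P_{IronWorks} = 73.75 + 0.25P_{FlexHub}.
The reaction-function slope is 0.25, so a 12-unit rise in P_{FlexHub} moves P_{IronWorks} by 0.25 × 12 = 3. IronWorks's best response rises — the actions are strategic complements.

3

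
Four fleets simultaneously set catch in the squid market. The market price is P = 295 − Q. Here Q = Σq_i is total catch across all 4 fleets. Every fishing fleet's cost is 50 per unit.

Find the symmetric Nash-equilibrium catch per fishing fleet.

49

A representative fishing fleet's profit is π_i = q_i(295 − Q) − 50q_i, with Q = q_i + Σ_{j≠i} q_j.
First-order condition: 245 − 2q_i − Σ_{j≠i} q_j = 0.
Imposing symmetry (q_j = q for all j) turns Σ_{j≠i} q_j into 3q, so 245 = 5q and q = 49.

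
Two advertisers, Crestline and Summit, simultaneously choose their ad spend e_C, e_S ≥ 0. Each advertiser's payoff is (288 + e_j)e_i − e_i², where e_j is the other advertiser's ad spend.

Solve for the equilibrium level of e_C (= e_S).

Crestline's payoff is (288 + e_S)e_C − e_C².
∂π/∂e_C = 288 + e_S − 2e_C = 0, so e_C = 144 + 0.5e_S.
By symmetry e_S = e_C; substituting into the reaction function, 0.5e_C = 144 and e_C = 288.

288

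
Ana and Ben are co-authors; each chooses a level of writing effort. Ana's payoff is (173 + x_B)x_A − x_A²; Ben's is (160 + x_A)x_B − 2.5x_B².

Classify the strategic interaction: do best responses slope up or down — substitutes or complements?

Expanding Ana's payoff: 173x_A + x_Bx_A − x_A².
∂π/∂x_A = 173 + x_B − 2x_A = 0, so x_A = 86.5 + 0.5x_B.
The best-response slope dx_A/dx_B = 0.5 > 0: the reaction function is upward-sloping, so the choices are strategic complements.

strategic complements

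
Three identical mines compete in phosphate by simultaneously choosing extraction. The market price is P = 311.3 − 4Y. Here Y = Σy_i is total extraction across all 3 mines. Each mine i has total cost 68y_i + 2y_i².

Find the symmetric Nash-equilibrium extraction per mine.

A representative mine's profit is π_i = y_i(311.3 − 4Y) − 68y_i − 2y_i², with Y = y_i + Σ_{j≠i} y_j.
First-order condition: 243.3 − 12y_i − 4Σ_{j≠i} y_j = 0.
In a symmetric equilibrium every mine chooses the same y, so Σ_{j≠i} y_j = 2y. The condition becomes 243.3 − 20y = 0, giving y = 243.3/20 = 12.165.

12.165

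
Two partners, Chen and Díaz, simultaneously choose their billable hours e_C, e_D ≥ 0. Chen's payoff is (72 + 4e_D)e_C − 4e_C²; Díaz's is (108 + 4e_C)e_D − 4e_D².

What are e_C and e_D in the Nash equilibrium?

Expanding Chen's payoff: 72e_C + 4e_De_C − 4e_C².
∂π/∂e_C = 72 + 4e_D − 8e_C = 0, so e_C = 9 + 0.5e_D.
Likewise for Díaz: e_D = 13.5 + 0.5e_C.
Solving the two reaction functions simultaneously: (1 − (0.5)(0.5))e_C = 9 + 0.5·13.5, so 0.75e_C = 15.75 and e_C = 21.
Then e_D = 13.5 + 0.5·21 = 24.

21, 24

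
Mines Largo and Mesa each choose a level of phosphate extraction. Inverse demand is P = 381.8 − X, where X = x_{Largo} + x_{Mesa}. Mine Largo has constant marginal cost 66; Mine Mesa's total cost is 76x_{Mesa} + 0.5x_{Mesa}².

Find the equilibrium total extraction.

187.48

Mine Largo's profit: π = x_{Largo}(381.8 − (x_{Largo} + x_{Mesa})) − 66x_{Largo}.
∂π/∂x_{Largo} = 315.8 − 2x_{Largo} − x_{Mesa} = 0, so x_{Largo} = 157.9 − 0.5x_{Mesa}.
For Mesa: ∂π/∂x_{Mesa} = 305.8 − 3x_{Mesa} − x_{Largo} = 0 ⇒ x_{Mesa} = 1529/15 − (1/3)x_{Largo}.
Substituting the second reaction function into the first: x_{Largo} = 157.9 − 0.5(1529/15 − (1/3)x_{Largo}), which gives (5/6)x_{Largo} = 1604/15 ⇒ x_{Largo} = 128.32.
Then x_{Mesa} = 1529/15 − (1/3)·128.32 = 59.16.
Total extraction: 128.32 + 59.16 = 187.48.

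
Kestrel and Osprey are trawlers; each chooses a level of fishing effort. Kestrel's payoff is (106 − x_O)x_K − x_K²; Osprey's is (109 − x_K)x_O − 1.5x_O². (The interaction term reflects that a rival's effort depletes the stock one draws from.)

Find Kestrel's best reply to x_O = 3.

51.5

Expanding Kestrel's payoff: 106x_K − x_Ox_K − x_K².
∂π/∂x_K = 106 − x_O − 2x_K = 0, so x_K = 53 − 0.5x_O.
At x_O = 3: x_K = 53 − 0.5·3 = 51.5.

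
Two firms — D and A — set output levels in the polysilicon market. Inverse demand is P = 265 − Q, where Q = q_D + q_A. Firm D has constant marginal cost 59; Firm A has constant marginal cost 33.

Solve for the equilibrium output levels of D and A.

Firm D's profit: π = q_D(265 − (q_D + q_A)) − 59q_D.
∂π/∂q_D = 206 − 2q_D − q_A = 0, so q_D = 103 − 0.5q_A.
By the same steps for A: q_A = 116 − 0.5q_D.
Solving the two reaction functions simultaneously: (1 − (−0.5)(−0.5))q_D = 103 − 0.5·116, so 0.75q_D = 45 and q_D = 60.
Then q_A = 116 − 0.5·60 = 86.

60, 86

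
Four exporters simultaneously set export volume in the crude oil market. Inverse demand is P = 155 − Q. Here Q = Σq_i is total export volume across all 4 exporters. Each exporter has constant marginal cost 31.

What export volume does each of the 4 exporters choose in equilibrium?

A representative exporter's profit is π_i = q_i(155 − Q) − 31q_i, with Q = q_i + Σ_{j≠i} q_j.
First-order condition: 124 − 2q_i − Σ_{j≠i} q_j = 0.
Imposing symmetry (q_j = q for all j) turns Σ_{j≠i} q_j into 3q, so 124 = 5q and q = 24.8.

24.8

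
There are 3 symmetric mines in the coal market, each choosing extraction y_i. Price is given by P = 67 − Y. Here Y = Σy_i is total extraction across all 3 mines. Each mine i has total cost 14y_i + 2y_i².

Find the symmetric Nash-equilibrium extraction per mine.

A representative mine's profit is π_i = y_i(67 − Y) − 14y_i − 2y_i², with Y = y_i + Σ_{j≠i} y_j.
First-order condition: 53 − 6y_i − Σ_{j≠i} y_j = 0.
Imposing symmetry (y_j = y for all j) turns Σ_{j≠i} y_j into 2y, so 53 = 8y and y = 6.625.

6.625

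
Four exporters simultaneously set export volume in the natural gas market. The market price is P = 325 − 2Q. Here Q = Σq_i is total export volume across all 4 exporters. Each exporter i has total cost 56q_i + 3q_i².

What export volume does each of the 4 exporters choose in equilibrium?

A representative exporter's profit is π_i = q_i(325 − 2Q) − 56q_i − 3q_i², with Q = q_i + Σ_{j≠i} q_j.
First-order condition: 269 − 10q_i − 2Σ_{j≠i} q_j = 0.
Imposing symmetry (q_j = q for all j) turns Σ_{j≠i} q_j into 3q, so 269 = 16q and q = 16.8125.

16.8125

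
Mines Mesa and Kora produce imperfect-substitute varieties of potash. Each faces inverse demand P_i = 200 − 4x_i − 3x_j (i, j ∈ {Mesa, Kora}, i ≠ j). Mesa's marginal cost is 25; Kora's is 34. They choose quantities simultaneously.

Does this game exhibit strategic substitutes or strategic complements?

Mine Mesa's profit: π = x_{Mesa}(200 − 4x_{Mesa} − 3x_{Kora}) − 25x_{Mesa}.
∂π/∂x_{Mesa} = 175 − 8x_{Mesa} − 3x_{Kora} = 0 ⇒ x_{Mesa} = 21.875 − 0.375x_{Kora}.
The best-response slope dx_{Mesa}/dx_{Kora} = −0.375 < 0: the reaction function is downward-sloping, so the choices are strategic substitutes.

strategic substitutes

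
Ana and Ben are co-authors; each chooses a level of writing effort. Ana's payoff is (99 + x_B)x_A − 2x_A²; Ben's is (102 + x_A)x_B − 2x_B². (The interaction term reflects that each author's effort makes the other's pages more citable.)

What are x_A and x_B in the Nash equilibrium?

Expanding Ana's payoff: 99x_A + x_Bx_A − 2x_A².
∂π/∂x_A = 99 + x_B − 4x_A = 0, so x_A = 24.75 + 0.25x_B.
Likewise for Ben: x_B = 25.5 + 0.25x_A.
Plugging x_B into Ana's best response: x_A = 24.75 + 0.25(25.5 + 0.25x_A) ⇒ 0.9375x_A = 31.125, so x_A = 33.2.
Then x_B = 25.5 + 0.25·33.2 = 33.8.

33.2, 33.8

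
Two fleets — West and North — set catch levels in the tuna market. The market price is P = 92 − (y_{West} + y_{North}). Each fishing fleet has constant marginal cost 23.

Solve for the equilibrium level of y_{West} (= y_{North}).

23

Fishing fleet West's profit: π = y_{West}(92 − (y_{West} + y_{North})) − 23y_{West}.
∂π/∂y_{West} = 69 − 2y_{West} − y_{North} = 0, so y_{West} = 34.5 − 0.5y_{North}.
Setting y_{West} = y_{North} in the reaction function: y_{West} = 34.5 − 0.5y_{West}, so y_{West} = 34.5 / 1.5 = 23.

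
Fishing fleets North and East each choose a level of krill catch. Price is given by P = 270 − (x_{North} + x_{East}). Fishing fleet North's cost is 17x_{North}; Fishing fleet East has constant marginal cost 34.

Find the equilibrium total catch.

163

Fishing fleet North's profit: π = x_{North}(270 − (x_{North} + x_{East})) − 17x_{North}.
∂π/∂x_{North} = 253 − 2x_{North} − x_{East} = 0, so x_{North} = 126.5 − 0.5x_{East}.
By the same steps for East: x_{East} = 118 − 0.5x_{North}.
Solving the two reaction functions simultaneously: (1 − (−0.5)(−0.5))x_{North} = 126.5 − 0.5·118, so 0.75x_{North} = 67.5 and x_{North} = 90.
Then x_{East} = 118 − 0.5·90 = 73.
Total catch: 90 + 73 = 163.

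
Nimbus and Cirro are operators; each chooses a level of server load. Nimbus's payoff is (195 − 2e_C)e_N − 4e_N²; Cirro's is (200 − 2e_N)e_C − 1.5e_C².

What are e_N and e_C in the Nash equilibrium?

9.25, 60.5

Expanding Nimbus's payoff: 195e_N − 2e_Ce_N − 4e_N².
∂π/∂e_N = 195 − 2e_C − 8e_N = 0, so e_N = 24.375 − 0.25e_C.
Likewise for Cirro: e_C = 200/3 − (2/3)e_N.
Plugging e_C into Nimbus's best response: e_N = 24.375 − 0.25(200/3 − (2/3)e_N) ⇒ (5/6)e_N = 185/24, so e_N = 9.25.
Then e_C = 200/3 − (2/3)·9.25 = 60.5.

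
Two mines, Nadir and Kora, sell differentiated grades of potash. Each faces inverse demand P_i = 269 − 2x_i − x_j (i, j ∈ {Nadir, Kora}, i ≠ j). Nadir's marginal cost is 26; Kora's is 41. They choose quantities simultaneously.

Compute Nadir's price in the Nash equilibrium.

125.2

Mine Nadir's profit: π = x_{Nadir}(269 − 2x_{Nadir} − x_{Kora}) − 26x_{Nadir}.
∂π/∂x_{Nadir} = 243 − 4x_{Nadir} − x_{Kora} = 0 ⇒ x_{Nadir} = 60.75 − 0.25x_{Kora}.
Similarly x_{Kora} = 57 − 0.25x_{Nadir}.
Plugging x_{Kora} into Nadir's best response: x_{Nadir} = 60.75 − 0.25(57 − 0.25x_{Nadir}) ⇒ 0.9375x_{Nadir} = 46.5, so x_{Nadir} = 49.6.
Then x_{Kora} = 57 − 0.25·49.6 = 44.6.
P_{Nadir} = 269 − 2·49.6 − 44.6 = 125.2.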